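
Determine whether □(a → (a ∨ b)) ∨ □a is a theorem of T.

Yes, valid

Tableau for the negation ¬(□(a → (a ∨ b)) ∨ □a):
1. ¬(□(a → (a ∨ b)) ∨ □a), 0
2. ¬□(a → (a ∨ b)), 0   [¬∨-rule on 1]
3. ¬□a, 0   [¬∨-rule on 1]
4. ¬(a → (a ∨ b)), 1   [¬□-rule on 2: fresh world 1, 0R1]
5. a, 1   [¬→-rule on 4]
6. ¬(a ∨ b), 1   [¬→-rule on 4]
7. ¬a, 1   [¬∨-rule on 6]
8. ¬b, 1   [¬∨-rule on 6]
Accessibility: 0R0, 0R1, 1R1
Branch closes: a and ¬a both at 1.
Every branch of the negation's tableau closes; the branch above is one of them.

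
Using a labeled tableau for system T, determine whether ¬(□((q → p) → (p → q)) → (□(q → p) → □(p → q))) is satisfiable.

Unsatisfiable

1. ¬(□((q → p) → (p → q)) → (□(q → p) → □(p → q))), u
2. □((q → p) → (p → q)), u   [¬→-rule on 1]
3. ¬(□(q → p) → □(p → q)), u   [¬→-rule on 1]
4. □(q → p), u   [¬→-rule on 3]
5. ¬□(p → q), u   [¬→-rule on 3]
6. (q → p) → (p → q), u   [□-rule on 2 via uRu]
7. q → p, u   [□-rule on 4 via uRu]
8. p → q, u   [→-rule on 6 (branches; this branch)]
9. p, u   [→-rule on 7 (branches; this branch)]
10. q, u   [→-rule on 8 (branches; this branch)]
11. ¬(p → q), v   [¬□-rule on 5: fresh world v, uRv]
12. p, v   [¬→-rule on 11]
13. ¬q, v   [¬→-rule on 11]
14. (q → p) → (p → q), v   [□-rule on 2 via uRv]
15. q → p, v   [□-rule on 4 via uRv]
16. p → q, v   [→-rule on 14 (branches; this branch)]
17. q, v   [→-rule on 16 (branches; this branch)]
Accessibility: uRu, uRv, vRv
Branch closes: q and ¬q both at v.
All branches of the tableau close; one closing branch shown above.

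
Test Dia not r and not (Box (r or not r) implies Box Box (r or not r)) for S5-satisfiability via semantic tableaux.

1. Dia not r and not (Box (r or not r) implies Box Box (r or not r)), w0
2. Dia not r, w0
3. not (Box (r or not r) implies Box Box (r or not r)), w0
4. Box (r or not r), w0
5. not Box Box (r or not r), w0
6. r or not r, w0
7. not r, w0
8. not r, w1
9. r or not r, w1
10. not Box (r or not r), w2
11. r or not r, w2
12. not r, w2
13. not (r or not r), w3
14. not r, w3
15. r, w3
Accessibility: w0Rw0, w0Rw1, w0Rw2, w0Rw3, w1Rw0, w1Rw1, w1Rw2, w1Rw3, w2Rw0, w2Rw1, w2Rw2, w2Rw3, w3Rw0, w3Rw1, w3Rw2, w3Rw3
Branch closes: r and not r both at w3.
Every branch closes; the branch above is one of them.

Unsatisfiable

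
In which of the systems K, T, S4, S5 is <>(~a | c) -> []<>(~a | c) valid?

S5

S5-tableau for the negation ~(<>(~a | c) -> []<>(~a | c)):
1. ~(<>(~a | c) -> []<>(~a | c)), 0
2. <>(~a | c), 0
3. ~[]<>(~a | c), 0
4. ~a | c, 1
5. c, 1
6. ~<>(~a | c), 2
7. ~(~a | c), 0
8. a, 0
9. ~c, 0
10. ~(~a | c), 1
11. a, 1
12. ~c, 1
Accessibility: 0R0, 0R1, 0R2, 1R0, 1R1, 1R2, 2R0, 2R1, 2R2
Branch closes: c and ~c both at 1.
Every branch closes (one shown): valid in S5.
S4-tableau for the negation ~(<>(~a | c) -> []<>(~a | c)):
1. ~(<>(~a | c) -> []<>(~a | c)), 0
2. <>(~a | c), 0
3. ~[]<>(~a | c), 0
4. ~a | c, 1
5. c, 1
6. ~<>(~a | c), 2
7. ~(~a | c), 2
8. a, 2
9. ~c, 2
Accessibility: 0R0, 0R1, 0R2, 1R1, 2R2
Complete open branch: countermodel on an S4-frame, so not valid in S4, nor in K, T (the same frame is also a K-frame and a T-frame).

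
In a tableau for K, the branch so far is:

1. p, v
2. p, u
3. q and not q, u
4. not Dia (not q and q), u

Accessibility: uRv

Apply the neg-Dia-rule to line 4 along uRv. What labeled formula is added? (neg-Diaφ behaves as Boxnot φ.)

neg-Diaφ behaves as Boxnot φ: propagate the negated body to each accessible world.

not (not q and q), v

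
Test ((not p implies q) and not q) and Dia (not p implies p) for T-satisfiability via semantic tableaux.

Satisfiable

1. ((not p implies q) and not q) and Dia (not p implies p), w0
2. (not p implies q) and not q, w0   [and-rule on 1]
3. Dia (not p implies p), w0   [and-rule on 1]
4. not p implies q, w0   [and-rule on 2]
5. not q, w0   [and-rule on 2]
6. p, w0   [implies-rule on 4 (branches; this branch)]
7. not p implies p, w1   [Dia-rule on 3: fresh world w1, w0Rw1]
8. p, w1   [implies-rule on 7 (branches; this branch)]
Accessibility: w0Rw0, w0Rw1, w1Rw1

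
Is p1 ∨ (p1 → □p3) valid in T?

Valid in T

Tableau for the negation ¬(p1 ∨ (p1 → □p3)):
1. ¬(p1 ∨ (p1 → □p3)), u
2. ¬p1, u   [¬∨-rule on 1]
3. ¬(p1 → □p3), u   [¬∨-rule on 1]
4. p1, u   [¬→-rule on 3]
5. ¬□p3, u   [¬→-rule on 3]
Accessibility: uRu
Branch closes: p1 and ¬p1 both at u.
All branches of the negation close; one closing branch shown above.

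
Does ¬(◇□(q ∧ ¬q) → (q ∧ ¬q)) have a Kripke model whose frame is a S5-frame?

Unsatisfiable (every branch closes)

1. ¬(◇□(q ∧ ¬q) → (q ∧ ¬q)), u
2. ◇□(q ∧ ¬q), u
3. ¬(q ∧ ¬q), u
4. q, u
5. □(q ∧ ¬q), v
6. q ∧ ¬q, u
7. ¬q, u
Accessibility: uRu, uRv, vRu, vRv
Branch closes: q and ¬q both at u.
Every branch closes; the branch above is one of them.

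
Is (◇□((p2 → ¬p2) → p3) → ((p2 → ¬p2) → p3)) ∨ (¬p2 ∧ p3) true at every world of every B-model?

Tableau for the negation ¬((◇□((p2 → ¬p2) → p3) → ((p2 → ¬p2) → p3)) ∨ (¬p2 ∧ p3)):
1. ¬((◇□((p2 → ¬p2) → p3) → ((p2 → ¬p2) → p3)) ∨ (¬p2 ∧ p3)), 0
2. ¬(◇□((p2 → ¬p2) → p3) → ((p2 → ¬p2) → p3)), 0
3. ¬(¬p2 ∧ p3), 0
4. ◇□((p2 → ¬p2) → p3), 0
5. ¬((p2 → ¬p2) → p3), 0
6. p2 → ¬p2, 0
7. ¬p3, 0
8. ¬p2, 0
9. □((p2 → ¬p2) → p3), 1
10. (p2 → ¬p2) → p3, 0
11. (p2 → ¬p2) → p3, 1
12. ¬(p2 → ¬p2), 0
13. p2, 0
Accessibility: 0R0, 0R1, 1R0, 1R1
Branch closes: p2 and ¬p2 both at 0.
All branches of the negation close; one closing branch shown above.

Valid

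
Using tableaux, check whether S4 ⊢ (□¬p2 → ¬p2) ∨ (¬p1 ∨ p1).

Valid

Tableau for the negation ¬((□¬p2 → ¬p2) ∨ (¬p1 ∨ p1)):
1. ¬((□¬p2 → ¬p2) ∨ (¬p1 ∨ p1)), w0
2. ¬(□¬p2 → ¬p2), w0
3. ¬(¬p1 ∨ p1), w0
4. □¬p2, w0
5. p2, w0
6. p1, w0
7. ¬p1, w0
Accessibility: w0Rw0
Branch closes: p1 and ¬p1 both at w0.
All branches of the negation close; one closing branch shown above.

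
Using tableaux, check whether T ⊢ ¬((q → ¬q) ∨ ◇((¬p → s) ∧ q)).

No, not valid

Tableau for the negation (q → ¬q) ∨ ◇((¬p → s) ∧ q):
1. (q → ¬q) ∨ ◇((¬p → s) ∧ q), 0
2. ◇((¬p → s) ∧ q), 0   [∨-rule on 1 (branches; this branch)]
3. (¬p → s) ∧ q, 1   [◇-rule on 2: fresh world 1, 0R1]
4. ¬p → s, 1   [∧-rule on 3]
5. q, 1   [∧-rule on 3]
6. s, 1   [→-rule on 4 (branches; this branch)]
Accessibility: 0R0, 0R1, 1R1
The negation has an open branch (countermodel exists).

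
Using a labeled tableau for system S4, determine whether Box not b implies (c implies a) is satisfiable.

1. Box not b implies (c implies a), 0
2. c implies a, 0
3. a, 0
Accessibility: 0R0

Yes, satisfiable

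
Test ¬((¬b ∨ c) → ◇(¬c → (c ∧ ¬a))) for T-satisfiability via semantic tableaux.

Yes, satisfiable

1. ¬((¬b ∨ c) → ◇(¬c → (c ∧ ¬a))), u
2. ¬b ∨ c, u
3. ¬◇(¬c → (c ∧ ¬a)), u
4. ¬(¬c → (c ∧ ¬a)), u
5. ¬c, u
6. ¬(c ∧ ¬a), u
7. ¬b, u
8. a, u
Accessibility: uRu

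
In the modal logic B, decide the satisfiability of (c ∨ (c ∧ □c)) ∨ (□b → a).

1. (c ∨ (c ∧ □c)) ∨ (□b → a), u
2. □b → a, u   [∨-rule on 1 (branches; this branch)]
3. a, u   [→-rule on 2 (branches; this branch)]
Accessibility: uRu

Satisfiable (open branch found)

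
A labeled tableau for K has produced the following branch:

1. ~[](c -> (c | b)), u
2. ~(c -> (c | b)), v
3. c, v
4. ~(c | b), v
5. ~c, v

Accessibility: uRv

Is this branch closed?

Closed

Both c and ~c appear at v.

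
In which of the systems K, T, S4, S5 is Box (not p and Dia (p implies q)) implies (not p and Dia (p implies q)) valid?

T-tableau for the negation not (Box (not p and Dia (p implies q)) implies (not p and Dia (p implies q))):
1. not (Box (not p and Dia (p implies q)) implies (not p and Dia (p implies q))), u
2. Box (not p and Dia (p implies q)), u
3. not (not p and Dia (p implies q)), u
4. not p and Dia (p implies q), u
5. not p, u
6. Dia (p implies q), u
7. not Dia (p implies q), u
8. not (p implies q), u
9. p, u
10. not q, u
Accessibility: uRu
Branch closes: p and not p both at u.
Every branch closes (one shown): valid in T, hence also in S4, S5 (every theorem of T is a theorem of S4 and S5).
K-tableau for the negation not (Box (not p and Dia (p implies q)) implies (not p and Dia (p implies q))):
1. not (Box (not p and Dia (p implies q)) implies (not p and Dia (p implies q))), u
2. Box (not p and Dia (p implies q)), u
3. not (not p and Dia (p implies q)), u
4. not Dia (p implies q), u
Complete open branch: countermodel on a K-frame, so not valid in K.

T, S4, S5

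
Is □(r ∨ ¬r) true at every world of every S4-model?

Tableau for the negation ¬□(r ∨ ¬r):
1. ¬□(r ∨ ¬r), u
2. ¬(r ∨ ¬r), v   [¬□-rule on 1: fresh world v, uRv]
3. ¬r, v   [¬∨-rule on 2]
4. r, v   [¬∨-rule on 2]
Accessibility: uRu, uRv, vRv
Branch closes: r and ¬r both at v.
Every branch of the negation's tableau closes; the branch above is one of them.

Valid in S4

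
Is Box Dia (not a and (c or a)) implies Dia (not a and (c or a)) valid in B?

Yes, valid

Tableau for the negation not (Box Dia (not a and (c or a)) implies Dia (not a and (c or a))):
1. not (Box Dia (not a and (c or a)) implies Dia (not a and (c or a))), w0
2. Box Dia (not a and (c or a)), w0
3. not Dia (not a and (c or a)), w0
4. Dia (not a and (c or a)), w0
5. not (not a and (c or a)), w0
6. not (c or a), w0
7. not c, w0
8. not a, w0
9. not a and (c or a), w1
10. not a, w1
11. c or a, w1
12. Dia (not a and (c or a)), w1
13. not (not a and (c or a)), w1
14. c, w1
15. not (c or a), w1
16. not c, w1
Accessibility: w0Rw0, w0Rw1, w1Rw0, w1Rw1
Branch closes: c and not c both at w1.
Every branch of the negation's tableau closes; the branch above is one of them.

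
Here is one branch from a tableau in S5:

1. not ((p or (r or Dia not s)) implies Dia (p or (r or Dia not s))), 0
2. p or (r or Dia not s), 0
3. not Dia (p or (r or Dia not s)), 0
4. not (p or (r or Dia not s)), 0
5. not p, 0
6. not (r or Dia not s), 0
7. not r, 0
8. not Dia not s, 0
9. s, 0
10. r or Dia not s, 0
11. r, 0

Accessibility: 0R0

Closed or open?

Both r and not r appear at 0.

Yes, closed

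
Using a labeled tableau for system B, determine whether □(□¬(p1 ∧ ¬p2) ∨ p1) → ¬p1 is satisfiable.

1. □(□¬(p1 ∧ ¬p2) ∨ p1) → ¬p1, 0
2. ¬p1, 0
Accessibility: 0R0

Yes, satisfiable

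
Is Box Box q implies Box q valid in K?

Not valid

Tableau for the negation not (Box Box q implies Box q):
1. not (Box Box q implies Box q), 0
2. Box Box q, 0   [neg-implies-rule on 1]
3. not Box q, 0   [neg-implies-rule on 1]
4. not q, 1   [neg-Box-rule on 3: fresh world 1, 0R1]
5. Box q, 1   [Box-rule on 2 via 0R1]
Accessibility: 0R1
The negation has an open branch (countermodel exists).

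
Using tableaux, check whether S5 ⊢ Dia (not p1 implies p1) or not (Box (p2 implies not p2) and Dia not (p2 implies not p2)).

Valid in S5

Tableau for the negation not (Dia (not p1 implies p1) or not (Box (p2 implies not p2) and Dia not (p2 implies not p2))):
1. not (Dia (not p1 implies p1) or not (Box (p2 implies not p2) and Dia not (p2 implies not p2))), u
2. not Dia (not p1 implies p1), u
3. Box (p2 implies not p2) and Dia not (p2 implies not p2), u
4. Box (p2 implies not p2), u
5. Dia not (p2 implies not p2), u
6. not (not p1 implies p1), u
7. not p1, u
8. p2 implies not p2, u
9. not p2, u
10. not (p2 implies not p2), v
11. p2, v
12. not (not p1 implies p1), v
13. not p1, v
14. p2 implies not p2, v
15. not p2, v
Accessibility: uRu, uRv, vRu, vRv
Branch closes: p2 and not p2 both at v.
All branches of the negation close; one closing branch shown above.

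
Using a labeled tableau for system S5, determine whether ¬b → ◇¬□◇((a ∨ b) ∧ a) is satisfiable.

Yes, satisfiable

1. ¬b → ◇¬□◇((a ∨ b) ∧ a), 0
2. ◇¬□◇((a ∨ b) ∧ a), 0
3. ¬□◇((a ∨ b) ∧ a), 1
4. ¬◇((a ∨ b) ∧ a), 2
5. ¬((a ∨ b) ∧ a), 0
6. ¬((a ∨ b) ∧ a), 1
7. ¬((a ∨ b) ∧ a), 2
8. ¬a, 0
9. ¬a, 1
10. ¬a, 2
Accessibility: 0R0, 0R1, 0R2, 1R0, 1R1, 1R2, 2R0, 2R1, 2R2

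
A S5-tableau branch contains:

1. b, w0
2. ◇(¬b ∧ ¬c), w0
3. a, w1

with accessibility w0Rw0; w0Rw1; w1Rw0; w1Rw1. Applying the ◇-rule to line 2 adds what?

a fresh world w2 with w0Rw2, and ¬b ∧ ¬c at w2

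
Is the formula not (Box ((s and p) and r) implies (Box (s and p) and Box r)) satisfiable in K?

1. not (Box ((s and p) and r) implies (Box (s and p) and Box r)), u
2. Box ((s and p) and r), u
3. not (Box (s and p) and Box r), u
4. not Box (s and p), u
5. not (s and p), v
6. (s and p) and r, v
7. s and p, v
8. r, v
9. s, v
10. p, v
11. not p, v
Accessibility: uRv
Branch closes: p and not p both at v.
(One branch shown.) All branches close.

No, unsatisfiable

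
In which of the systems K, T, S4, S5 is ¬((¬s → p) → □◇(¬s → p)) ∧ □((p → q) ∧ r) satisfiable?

S5-tableau for the formula:
1. ¬((¬s → p) → □◇(¬s → p)) ∧ □((p → q) ∧ r), u
2. ¬((¬s → p) → □◇(¬s → p)), u   [∧-rule on 1]
3. □((p → q) ∧ r), u   [∧-rule on 1]
4. ¬s → p, u   [¬→-rule on 2]
5. ¬□◇(¬s → p), u   [¬→-rule on 2]
6. (p → q) ∧ r, u   [□-rule on 3 via uRu]
7. p → q, u   [∧-rule on 6]
8. r, u   [∧-rule on 6]
9. p, u   [→-rule on 4 (branches; this branch)]
10. q, u   [→-rule on 7 (branches; this branch)]
11. ¬◇(¬s → p), v   [¬□-rule on 5: fresh world v, uRv]
12. (p → q) ∧ r, v   [□-rule on 3 via uRv]
13. p → q, v   [∧-rule on 12]
14. r, v   [∧-rule on 12]
15. ¬(¬s → p), u   [¬◇-rule on 11 via vRu]
16. ¬s, u   [¬→-rule on 15]
17. ¬p, u   [¬→-rule on 15]
Accessibility: uRu, uRv, vRu, vRv
Branch closes: p and ¬p both at u.
Every branch closes (one shown): unsatisfiable in S5.
S4-tableau for the formula:
1. ¬((¬s → p) → □◇(¬s → p)) ∧ □((p → q) ∧ r), u
2. ¬((¬s → p) → □◇(¬s → p)), u   [∧-rule on 1]
3. □((p → q) ∧ r), u   [∧-rule on 1]
4. ¬s → p, u   [¬→-rule on 2]
5. ¬□◇(¬s → p), u   [¬→-rule on 2]
6. (p → q) ∧ r, u   [□-rule on 3 via uRu]
7. p → q, u   [∧-rule on 6]
8. r, u   [∧-rule on 6]
9. p, u   [→-rule on 4 (branches; this branch)]
10. q, u   [→-rule on 7 (branches; this branch)]
11. ¬◇(¬s → p), v   [¬□-rule on 5: fresh world v, uRv]
12. (p → q) ∧ r, v   [□-rule on 3 via uRv]
13. p → q, v   [∧-rule on 12]
14. r, v   [∧-rule on 12]
15. ¬(¬s → p), v   [¬◇-rule on 11 via vRv]
16. ¬s, v   [¬→-rule on 15]
17. ¬p, v   [¬→-rule on 15]
18. q, v   [→-rule on 13 (branches; this branch)]
Accessibility: uRu, uRv, vRv
Complete open branch: satisfiable in S4, hence also in K, T (this S4-model is also a K-model and a T-model).

K, T, S4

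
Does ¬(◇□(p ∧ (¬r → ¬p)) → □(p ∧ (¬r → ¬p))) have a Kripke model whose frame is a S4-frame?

1. ¬(◇□(p ∧ (¬r → ¬p)) → □(p ∧ (¬r → ¬p))), u
2. ◇□(p ∧ (¬r → ¬p)), u   [¬→-rule on 1]
3. ¬□(p ∧ (¬r → ¬p)), u   [¬→-rule on 1]
4. □(p ∧ (¬r → ¬p)), v   [◇-rule on 2: fresh world v, uRv]
5. p ∧ (¬r → ¬p), v   [□-rule on 4 via vRv]
6. p, v   [∧-rule on 5]
7. ¬r → ¬p, v   [∧-rule on 5]
8. r, v   [→-rule on 7 (branches; this branch)]
9. ¬(p ∧ (¬r → ¬p)), w   [¬□-rule on 3: fresh world w, uRw]
10. ¬(¬r → ¬p), w   [¬∧-rule on 9 (branches; this branch)]
11. ¬r, w   [¬→-rule on 10]
12. p, w   [¬→-rule on 10]
Accessibility: uRu, uRv, uRw, vRv, wRw

Satisfiable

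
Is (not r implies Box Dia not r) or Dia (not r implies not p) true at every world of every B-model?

Valid

Tableau for the negation not ((not r implies Box Dia not r) or Dia (not r implies not p)):
1. not ((not r implies Box Dia not r) or Dia (not r implies not p)), u
2. not (not r implies Box Dia not r), u
3. not Dia (not r implies not p), u
4. not r, u
5. not Box Dia not r, u
6. not (not r implies not p), u
7. p, u
8. not Dia not r, v
9. not (not r implies not p), v
10. not r, v
11. p, v
12. r, u
Accessibility: uRu, uRv, vRu, vRv
Branch closes: r and not r both at u.
Every branch of the negation's tableau closes; the branch above is one of them.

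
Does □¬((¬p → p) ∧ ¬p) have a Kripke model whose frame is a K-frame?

1. □¬((¬p → p) ∧ ¬p), 0

Yes, satisfiable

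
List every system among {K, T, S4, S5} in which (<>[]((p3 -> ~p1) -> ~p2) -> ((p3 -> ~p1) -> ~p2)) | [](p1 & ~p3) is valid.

S5-tableau for the negation ~((<>[]((p3 -> ~p1) -> ~p2) -> ((p3 -> ~p1) -> ~p2)) | [](p1 & ~p3)):
1. ~((<>[]((p3 -> ~p1) -> ~p2) -> ((p3 -> ~p1) -> ~p2)) | [](p1 & ~p3)), u
2. ~(<>[]((p3 -> ~p1) -> ~p2) -> ((p3 -> ~p1) -> ~p2)), u   [~|-rule on 1]
3. ~[](p1 & ~p3), u   [~|-rule on 1]
4. <>[]((p3 -> ~p1) -> ~p2), u   [~->-rule on 2]
5. ~((p3 -> ~p1) -> ~p2), u   [~->-rule on 2]
6. p3 -> ~p1, u   [~->-rule on 5]
7. p2, u   [~->-rule on 5]
8. ~p1, u   [->-rule on 6 (branches; this branch)]
9. ~(p1 & ~p3), v   [~[]-rule on 3: fresh world v, uRv]
10. p3, v   [~&-rule on 9 (branches; this branch)]
11. []((p3 -> ~p1) -> ~p2), w   [<>-rule on 4: fresh world w, uRw]
12. (p3 -> ~p1) -> ~p2, u   [[]-rule on 11 via wRu]
13. (p3 -> ~p1) -> ~p2, v   [[]-rule on 11 via wRv]
14. (p3 -> ~p1) -> ~p2, w   [[]-rule on 11 via wRw]
15. ~(p3 -> ~p1), u   [->-rule on 12 (branches; this branch)]
16. p3, u   [~->-rule on 15]
17. p1, u   [~->-rule on 15]
Accessibility: uRu, uRv, uRw, vRu, vRv, vRw, wRu, wRv, wRw
Branch closes: p1 and ~p1 both at u.
Every branch closes (one shown): valid in S5.
S4-tableau for the negation ~((<>[]((p3 -> ~p1) -> ~p2) -> ((p3 -> ~p1) -> ~p2)) | [](p1 & ~p3)):
1. ~((<>[]((p3 -> ~p1) -> ~p2) -> ((p3 -> ~p1) -> ~p2)) | [](p1 & ~p3)), u
2. ~(<>[]((p3 -> ~p1) -> ~p2) -> ((p3 -> ~p1) -> ~p2)), u   [~|-rule on 1]
3. ~[](p1 & ~p3), u   [~|-rule on 1]
4. <>[]((p3 -> ~p1) -> ~p2), u   [~->-rule on 2]
5. ~((p3 -> ~p1) -> ~p2), u   [~->-rule on 2]
6. p3 -> ~p1, u   [~->-rule on 5]
7. p2, u   [~->-rule on 5]
8. ~p1, u   [->-rule on 6 (branches; this branch)]
9. ~(p1 & ~p3), v   [~[]-rule on 3: fresh world v, uRv]
10. p3, v   [~&-rule on 9 (branches; this branch)]
11. []((p3 -> ~p1) -> ~p2), w   [<>-rule on 4: fresh world w, uRw]
12. (p3 -> ~p1) -> ~p2, w   [[]-rule on 11 via wRw]
13. ~p2, w   [->-rule on 12 (branches; this branch)]
Accessibility: uRu, uRv, uRw, vRv, wRw
Complete open branch: countermodel on an S4-frame, so not valid in S4, nor in K, T (the same frame is also a K-frame and a T-frame).

S5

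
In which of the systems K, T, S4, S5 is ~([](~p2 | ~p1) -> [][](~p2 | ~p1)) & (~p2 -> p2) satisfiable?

T-tableau for the formula:
1. ~([](~p2 | ~p1) -> [][](~p2 | ~p1)) & (~p2 -> p2), 0
2. ~([](~p2 | ~p1) -> [][](~p2 | ~p1)), 0
3. ~p2 -> p2, 0
4. [](~p2 | ~p1), 0
5. ~[][](~p2 | ~p1), 0
6. ~p2 | ~p1, 0
7. p2, 0
8. ~p1, 0
9. ~[](~p2 | ~p1), 1
10. ~p2 | ~p1, 1
11. ~p1, 1
12. ~(~p2 | ~p1), 2
13. p2, 2
14. p1, 2
Accessibility: 0R0, 0R1, 1R1, 1R2, 2R2
Complete open branch: satisfiable in T, hence also in K (this T-model is also a K-model).
S4-tableau for the formula:
1. ~([](~p2 | ~p1) -> [][](~p2 | ~p1)) & (~p2 -> p2), 0
2. ~([](~p2 | ~p1) -> [][](~p2 | ~p1)), 0
3. ~p2 -> p2, 0
4. [](~p2 | ~p1), 0
5. ~[][](~p2 | ~p1), 0
6. ~p2 | ~p1, 0
7. p2, 0
8. ~p1, 0
9. ~[](~p2 | ~p1), 1
10. ~p2 | ~p1, 1
11. ~p1, 1
12. ~(~p2 | ~p1), 2
13. p2, 2
14. p1, 2
15. ~p2 | ~p1, 2
16. ~p1, 2
Accessibility: 0R0, 0R1, 0R2, 1R1, 1R2, 2R2
Branch closes: p1 and ~p1 both at 2.
Every branch closes (one shown): unsatisfiable in S4, hence also in S5 (every S5-frame is an S4-frame).

K, T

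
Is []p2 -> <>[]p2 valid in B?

Valid

Tableau for the negation ~([]p2 -> <>[]p2):
1. ~([]p2 -> <>[]p2), w0
2. []p2, w0
3. ~<>[]p2, w0
4. p2, w0
5. ~[]p2, w0
6. ~p2, w1
7. p2, w1
Accessibility: w0Rw0, w0Rw1, w1Rw0, w1Rw1
Branch closes: p2 and ~p2 both at w1.
All branches of the negation close; one closing branch shown above.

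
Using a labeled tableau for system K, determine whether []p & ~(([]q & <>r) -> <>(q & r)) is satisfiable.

1. []p & ~(([]q & <>r) -> <>(q & r)), 0
2. []p, 0
3. ~(([]q & <>r) -> <>(q & r)), 0
4. []q & <>r, 0
5. ~<>(q & r), 0
6. []q, 0
7. <>r, 0
8. r, 1
9. p, 1
10. ~(q & r), 1
11. q, 1
12. ~r, 1
Accessibility: 0R1
Branch closes: r and ~r both at 1.
All branches of the tableau close; one closing branch shown above.

Unsatisfiable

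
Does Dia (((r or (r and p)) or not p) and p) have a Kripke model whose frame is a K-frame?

Satisfiable

1. Dia (((r or (r and p)) or not p) and p), 0
2. ((r or (r and p)) or not p) and p, 1
3. (r or (r and p)) or not p, 1
4. p, 1
5. r or (r and p), 1
6. r and p, 1
7. r, 1
Accessibility: 0R1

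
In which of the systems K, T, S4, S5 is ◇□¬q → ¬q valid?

S5-tableau for the negation ¬(◇□¬q → ¬q):
1. ¬(◇□¬q → ¬q), w0
2. ◇□¬q, w0
3. q, w0
4. □¬q, w1
5. ¬q, w0
Accessibility: w0Rw0, w0Rw1, w1Rw0, w1Rw1
Branch closes: q and ¬q both at w0.
Every branch closes (one shown): valid in S5.
S4-tableau for the negation ¬(◇□¬q → ¬q):
1. ¬(◇□¬q → ¬q), w0
2. ◇□¬q, w0
3. q, w0
4. □¬q, w1
5. ¬q, w1
Accessibility: w0Rw0, w0Rw1, w1Rw1
Complete open branch: countermodel on an S4-frame, so not valid in S4, nor in K, T (the same frame is also a K-frame and a T-frame).

S5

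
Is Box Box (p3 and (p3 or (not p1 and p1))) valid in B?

Tableau for the negation not Box Box (p3 and (p3 or (not p1 and p1))):
1. not Box Box (p3 and (p3 or (not p1 and p1))), u
2. not Box (p3 and (p3 or (not p1 and p1))), v
3. not (p3 and (p3 or (not p1 and p1))), w
4. not (p3 or (not p1 and p1)), w
5. not p3, w
6. not (not p1 and p1), w
7. not p1, w
Accessibility: uRu, uRv, vRu, vRv, vRw, wRv, wRw
The negation has an open branch (countermodel exists).

Invalid (countermodel exists)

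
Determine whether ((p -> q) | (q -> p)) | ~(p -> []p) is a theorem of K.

Tableau for the negation ~(((p -> q) | (q -> p)) | ~(p -> []p)):
1. ~(((p -> q) | (q -> p)) | ~(p -> []p)), u
2. ~((p -> q) | (q -> p)), u   [~|-rule on 1]
3. p -> []p, u   [~|-rule on 1]
4. ~(p -> q), u   [~|-rule on 2]
5. ~(q -> p), u   [~|-rule on 2]
6. p, u   [~->-rule on 4]
7. ~q, u   [~->-rule on 4]
8. q, u   [~->-rule on 5]
9. ~p, u   [~->-rule on 5]
Branch closes: q and ~q both at u.
All branches of the negation close; one closing branch shown above.

Valid in K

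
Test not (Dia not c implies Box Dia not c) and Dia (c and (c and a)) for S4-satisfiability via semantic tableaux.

Satisfiable (open branch found)

1. not (Dia not c implies Box Dia not c) and Dia (c and (c and a)), u
2. not (Dia not c implies Box Dia not c), u
3. Dia (c and (c and a)), u
4. Dia not c, u
5. not Box Dia not c, u
6. c and (c and a), v
7. c, v
8. c and a, v
9. a, v
10. not c, w
11. not Dia not c, x
12. c, x
Accessibility: uRu, uRv, uRw, uRx, vRv, wRw, xRx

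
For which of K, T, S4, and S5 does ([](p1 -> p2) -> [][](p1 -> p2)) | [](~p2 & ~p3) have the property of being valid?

T-tableau for the negation ~(([](p1 -> p2) -> [][](p1 -> p2)) | [](~p2 & ~p3)):
1. ~(([](p1 -> p2) -> [][](p1 -> p2)) | [](~p2 & ~p3)), u
2. ~([](p1 -> p2) -> [][](p1 -> p2)), u   [~|-rule on 1]
3. ~[](~p2 & ~p3), u   [~|-rule on 1]
4. [](p1 -> p2), u   [~->-rule on 2]
5. ~[][](p1 -> p2), u   [~->-rule on 2]
6. p1 -> p2, u   [[]-rule on 4 via uRu]
7. p2, u   [->-rule on 6 (branches; this branch)]
8. ~(~p2 & ~p3), v   [~[]-rule on 3: fresh world v, uRv]
9. p1 -> p2, v   [[]-rule on 4 via uRv]
10. p3, v   [~&-rule on 8 (branches; this branch)]
11. p2, v   [->-rule on 9 (branches; this branch)]
12. ~[](p1 -> p2), w   [~[]-rule on 5: fresh world w, uRw]
13. p1 -> p2, w   [[]-rule on 4 via uRw]
14. p2, w   [->-rule on 13 (branches; this branch)]
15. ~(p1 -> p2), x   [~[]-rule on 12: fresh world x, wRx]
16. p1, x   [~->-rule on 15]
17. ~p2, x   [~->-rule on 15]
Accessibility: uRu, uRv, uRw, vRv, wRw, wRx, xRx
Complete open branch: countermodel on a T-frame, so not valid in T, nor in K (the same frame is also a K-frame).
S4-tableau for the negation ~(([](p1 -> p2) -> [][](p1 -> p2)) | [](~p2 & ~p3)):
1. ~(([](p1 -> p2) -> [][](p1 -> p2)) | [](~p2 & ~p3)), u
2. ~([](p1 -> p2) -> [][](p1 -> p2)), u   [~|-rule on 1]
3. ~[](~p2 & ~p3), u   [~|-rule on 1]
4. [](p1 -> p2), u   [~->-rule on 2]
5. ~[][](p1 -> p2), u   [~->-rule on 2]
6. p1 -> p2, u   [[]-rule on 4 via uRu]
7. p2, u   [->-rule on 6 (branches; this branch)]
8. ~(~p2 & ~p3), v   [~[]-rule on 3: fresh world v, uRv]
9. p1 -> p2, v   [[]-rule on 4 via uRv]
10. p3, v   [~&-rule on 8 (branches; this branch)]
11. p2, v   [->-rule on 9 (branches; this branch)]
12. ~[](p1 -> p2), w   [~[]-rule on 5: fresh world w, uRw]
13. p1 -> p2, w   [[]-rule on 4 via uRw]
14. p2, w   [->-rule on 13 (branches; this branch)]
15. ~(p1 -> p2), x   [~[]-rule on 12: fresh world x, wRx]
16. p1, x   [~->-rule on 15]
17. ~p2, x   [~->-rule on 15]
18. p1 -> p2, x   [[]-rule on 4 via uRx]
19. p2, x   [->-rule on 18 (branches; this branch)]
Accessibility: uRu, uRv, uRw, uRx, vRv, wRw, wRx, xRx
Branch closes: p2 and ~p2 both at x.
Every branch closes (one shown): valid in S4, hence also in S5 (every theorem of S4 is a theorem of S5).

S4, S5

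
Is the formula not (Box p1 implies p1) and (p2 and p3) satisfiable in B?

1. not (Box p1 implies p1) and (p2 and p3), u
2. not (Box p1 implies p1), u   [and-rule on 1]
3. p2 and p3, u   [and-rule on 1]
4. Box p1, u   [neg-implies-rule on 2]
5. not p1, u   [neg-implies-rule on 2]
6. p2, u   [and-rule on 3]
7. p3, u   [and-rule on 3]
8. p1, u   [Box-rule on 4 via uRu]
Accessibility: uRu
Branch closes: p1 and not p1 both at u.
All branches of the tableau close; one closing branch shown above.

No, unsatisfiable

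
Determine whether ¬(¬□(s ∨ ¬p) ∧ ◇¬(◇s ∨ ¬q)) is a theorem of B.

No, not valid

Tableau for the negation ¬□(s ∨ ¬p) ∧ ◇¬(◇s ∨ ¬q):
1. ¬□(s ∨ ¬p) ∧ ◇¬(◇s ∨ ¬q), 0
2. ¬□(s ∨ ¬p), 0   [∧-rule on 1]
3. ◇¬(◇s ∨ ¬q), 0   [∧-rule on 1]
4. ¬(s ∨ ¬p), 1   [¬□-rule on 2: fresh world 1, 0R1]
5. ¬s, 1   [¬∨-rule on 4]
6. p, 1   [¬∨-rule on 4]
7. ¬(◇s ∨ ¬q), 2   [◇-rule on 3: fresh world 2, 0R2]
8. ¬◇s, 2   [¬∨-rule on 7]
9. q, 2   [¬∨-rule on 7]
10. ¬s, 0   [¬◇-rule on 8 via 2R0]
11. ¬s, 2   [¬◇-rule on 8 via 2R2]
Accessibility: 0R0, 0R1, 0R2, 1R0, 1R1, 2R0, 2R2
The negation has an open branch (countermodel exists).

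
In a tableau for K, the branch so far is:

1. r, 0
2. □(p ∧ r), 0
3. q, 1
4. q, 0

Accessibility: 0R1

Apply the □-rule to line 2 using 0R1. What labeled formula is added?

p ∧ r, 1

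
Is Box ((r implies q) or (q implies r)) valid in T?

Tableau for the negation not Box ((r implies q) or (q implies r)):
1. not Box ((r implies q) or (q implies r)), 0
2. not ((r implies q) or (q implies r)), 1   [neg-Box-rule on 1: fresh world 1, 0R1]
3. not (r implies q), 1   [neg-or-rule on 2]
4. not (q implies r), 1   [neg-or-rule on 2]
5. r, 1   [neg-implies-rule on 3]
6. not q, 1   [neg-implies-rule on 3]
7. q, 1   [neg-implies-rule on 4]
8. not r, 1   [neg-implies-rule on 4]
Accessibility: 0R0, 0R1, 1R1
Branch closes: q and not q both at 1.
All branches of the negation close; one closing branch shown above.

Yes, valid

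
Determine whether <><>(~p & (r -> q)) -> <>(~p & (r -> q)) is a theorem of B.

Invalid (countermodel exists)

Tableau for the negation ~(<><>(~p & (r -> q)) -> <>(~p & (r -> q))):
1. ~(<><>(~p & (r -> q)) -> <>(~p & (r -> q))), 0
2. <><>(~p & (r -> q)), 0
3. ~<>(~p & (r -> q)), 0
4. ~(~p & (r -> q)), 0
5. ~(r -> q), 0
6. r, 0
7. ~q, 0
8. <>(~p & (r -> q)), 1
9. ~(~p & (r -> q)), 1
10. ~(r -> q), 1
11. r, 1
12. ~q, 1
13. ~p & (r -> q), 2
14. ~p, 2
15. r -> q, 2
16. q, 2
Accessibility: 0R0, 0R1, 1R0, 1R1, 1R2, 2R1, 2R2
The negation has an open branch (countermodel exists).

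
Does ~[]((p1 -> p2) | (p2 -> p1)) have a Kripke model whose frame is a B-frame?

No, unsatisfiable

1. ~[]((p1 -> p2) | (p2 -> p1)), w0
2. ~((p1 -> p2) | (p2 -> p1)), w1
3. ~(p1 -> p2), w1
4. ~(p2 -> p1), w1
5. p1, w1
6. ~p2, w1
7. p2, w1
8. ~p1, w1
Accessibility: w0Rw0, w0Rw1, w1Rw0, w1Rw1
Branch closes: p2 and ~p2 both at w1.
(One branch shown.) All branches close.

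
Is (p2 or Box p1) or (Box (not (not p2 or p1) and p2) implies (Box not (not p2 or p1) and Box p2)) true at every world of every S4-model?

Valid

Tableau for the negation not ((p2 or Box p1) or (Box (not (not p2 or p1) and p2) implies (Box not (not p2 or p1) and Box p2))):
1. not ((p2 or Box p1) or (Box (not (not p2 or p1) and p2) implies (Box not (not p2 or p1) and Box p2))), w0
2. not (p2 or Box p1), w0
3. not (Box (not (not p2 or p1) and p2) implies (Box not (not p2 or p1) and Box p2)), w0
4. not p2, w0
5. not Box p1, w0
6. Box (not (not p2 or p1) and p2), w0
7. not (Box not (not p2 or p1) and Box p2), w0
8. not (not p2 or p1) and p2, w0
9. not (not p2 or p1), w0
10. p2, w0
Accessibility: w0Rw0
Branch closes: p2 and not p2 both at w0.
Every branch of the negation's tableau closes; the branch above is one of them.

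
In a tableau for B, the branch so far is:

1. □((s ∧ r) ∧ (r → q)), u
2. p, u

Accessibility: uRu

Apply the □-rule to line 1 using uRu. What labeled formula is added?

(s ∧ r) ∧ (r → q), u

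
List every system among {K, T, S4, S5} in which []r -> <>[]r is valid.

T, S4, S5

K-tableau for the negation ~([]r -> <>[]r):
1. ~([]r -> <>[]r), w0
2. []r, w0   [~->-rule on 1]
3. ~<>[]r, w0   [~->-rule on 1]
Complete open branch: countermodel on a K-frame, so not valid in K.
T-tableau for the negation ~([]r -> <>[]r):
1. ~([]r -> <>[]r), w0
2. []r, w0   [~->-rule on 1]
3. ~<>[]r, w0   [~->-rule on 1]
4. r, w0   [[]-rule on 2 via w0Rw0]
5. ~[]r, w0   [~<>-rule on 3 via w0Rw0]
6. ~r, w1   [~[]-rule on 5: fresh world w1, w0Rw1]
7. r, w1   [[]-rule on 2 via w0Rw1]
Accessibility: w0Rw0, w0Rw1, w1Rw1
Branch closes: r and ~r both at w1.
Every branch closes (one shown): valid in T, hence also in S4, S5 (every theorem of T is a theorem of S4 and S5).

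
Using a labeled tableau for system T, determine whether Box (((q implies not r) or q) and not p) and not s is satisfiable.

Yes, satisfiable

1. Box (((q implies not r) or q) and not p) and not s, u
2. Box (((q implies not r) or q) and not p), u
3. not s, u
4. ((q implies not r) or q) and not p, u
5. (q implies not r) or q, u
6. not p, u
7. q, u
Accessibility: uRu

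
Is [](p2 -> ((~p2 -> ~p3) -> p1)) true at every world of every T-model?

Tableau for the negation ~[](p2 -> ((~p2 -> ~p3) -> p1)):
1. ~[](p2 -> ((~p2 -> ~p3) -> p1)), 0
2. ~(p2 -> ((~p2 -> ~p3) -> p1)), 1
3. p2, 1
4. ~((~p2 -> ~p3) -> p1), 1
5. ~p2 -> ~p3, 1
6. ~p1, 1
7. ~p3, 1
Accessibility: 0R0, 0R1, 1R1
The negation has an open branch (countermodel exists).

Invalid (countermodel exists)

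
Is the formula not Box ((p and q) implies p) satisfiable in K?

1. not Box ((p and q) implies p), u
2. not ((p and q) implies p), v
3. p and q, v
4. not p, v
5. p, v
6. q, v
Accessibility: uRv
Branch closes: p and not p both at v.
(One branch shown.) All branches close.

Unsatisfiable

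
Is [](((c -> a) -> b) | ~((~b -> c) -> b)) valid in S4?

Not valid

Tableau for the negation ~[](((c -> a) -> b) | ~((~b -> c) -> b)):
1. ~[](((c -> a) -> b) | ~((~b -> c) -> b)), u
2. ~(((c -> a) -> b) | ~((~b -> c) -> b)), v   [~[]-rule on 1: fresh world v, uRv]
3. ~((c -> a) -> b), v   [~|-rule on 2]
4. (~b -> c) -> b, v   [~|-rule on 2]
5. c -> a, v   [~->-rule on 3]
6. ~b, v   [~->-rule on 3]
7. ~(~b -> c), v   [->-rule on 4 (branches; this branch)]
8. ~c, v   [~->-rule on 7]
9. a, v   [->-rule on 5 (branches; this branch)]
Accessibility: uRu, uRv, vRv
The negation has an open branch (countermodel exists).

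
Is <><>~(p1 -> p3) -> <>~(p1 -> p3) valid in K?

Invalid (countermodel exists)

Tableau for the negation ~(<><>~(p1 -> p3) -> <>~(p1 -> p3)):
1. ~(<><>~(p1 -> p3) -> <>~(p1 -> p3)), u
2. <><>~(p1 -> p3), u
3. ~<>~(p1 -> p3), u
4. <>~(p1 -> p3), v
5. p1 -> p3, v
6. p3, v
7. ~(p1 -> p3), w
8. p1, w
9. ~p3, w
Accessibility: uRv, vRw
The negation has an open branch (countermodel exists).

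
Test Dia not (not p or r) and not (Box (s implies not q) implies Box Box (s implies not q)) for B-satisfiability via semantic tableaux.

Yes, satisfiable

1. Dia not (not p or r) and not (Box (s implies not q) implies Box Box (s implies not q)), w0
2. Dia not (not p or r), w0   [and-rule on 1]
3. not (Box (s implies not q) implies Box Box (s implies not q)), w0   [and-rule on 1]
4. Box (s implies not q), w0   [neg-implies-rule on 3]
5. not Box Box (s implies not q), w0   [neg-implies-rule on 3]
6. s implies not q, w0   [Box-rule on 4 via w0Rw0]
7. not q, w0   [implies-rule on 6 (branches; this branch)]
8. not (not p or r), w1   [Dia-rule on 2: fresh world w1, w0Rw1]
9. p, w1   [neg-or-rule on 8]
10. not r, w1   [neg-or-rule on 8]
11. s implies not q, w1   [Box-rule on 4 via w0Rw1]
12. not q, w1   [implies-rule on 11 (branches; this branch)]
13. not Box (s implies not q), w2   [neg-Box-rule on 5: fresh world w2, w0Rw2]
14. s implies not q, w2   [Box-rule on 4 via w0Rw2]
15. not q, w2   [implies-rule on 14 (branches; this branch)]
16. not (s implies not q), w3   [neg-Box-rule on 13: fresh world w3, w2Rw3]
17. s, w3   [neg-implies-rule on 16]
18. q, w3   [neg-implies-rule on 16]
Accessibility: w0Rw0, w0Rw1, w0Rw2, w1Rw0, w1Rw1, w2Rw0, w2Rw2, w2Rw3, w3Rw2, w3Rw3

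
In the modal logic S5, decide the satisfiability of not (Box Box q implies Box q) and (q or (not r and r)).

1. not (Box Box q implies Box q) and (q or (not r and r)), w0
2. not (Box Box q implies Box q), w0   [and-rule on 1]
3. q or (not r and r), w0   [and-rule on 1]
4. Box Box q, w0   [neg-implies-rule on 2]
5. not Box q, w0   [neg-implies-rule on 2]
6. Box q, w0   [Box-rule on 4 via w0Rw0]
7. q, w0   [Box-rule on 6 via w0Rw0]
8. not q, w1   [neg-Box-rule on 5: fresh world w1, w0Rw1]
9. Box q, w1   [Box-rule on 4 via w0Rw1]
10. q, w1   [Box-rule on 6 via w0Rw1]
Accessibility: w0Rw0, w0Rw1, w1Rw0, w1Rw1
Branch closes: q and not q both at w1.
Every branch closes; the branch above is one of them.

No, unsatisfiable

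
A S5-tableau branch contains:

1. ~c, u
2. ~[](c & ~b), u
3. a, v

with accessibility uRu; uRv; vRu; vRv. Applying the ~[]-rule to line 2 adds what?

a fresh world w with uRw, and ~(c & ~b) at w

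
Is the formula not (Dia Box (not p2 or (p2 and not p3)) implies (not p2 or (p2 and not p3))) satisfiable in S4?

Satisfiable

1. not (Dia Box (not p2 or (p2 and not p3)) implies (not p2 or (p2 and not p3))), 0
2. Dia Box (not p2 or (p2 and not p3)), 0
3. not (not p2 or (p2 and not p3)), 0
4. p2, 0
5. not (p2 and not p3), 0
6. p3, 0
7. Box (not p2 or (p2 and not p3)), 1
8. not p2 or (p2 and not p3), 1
9. p2 and not p3, 1
10. p2, 1
11. not p3, 1
Accessibility: 0R0, 0R1, 1R1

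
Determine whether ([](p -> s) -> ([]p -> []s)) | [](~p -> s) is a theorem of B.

Valid

Tableau for the negation ~(([](p -> s) -> ([]p -> []s)) | [](~p -> s)):
1. ~(([](p -> s) -> ([]p -> []s)) | [](~p -> s)), w0
2. ~([](p -> s) -> ([]p -> []s)), w0
3. ~[](~p -> s), w0
4. [](p -> s), w0
5. ~([]p -> []s), w0
6. []p, w0
7. ~[]s, w0
8. p -> s, w0
9. p, w0
10. s, w0
11. ~(~p -> s), w1
12. ~p, w1
13. ~s, w1
14. p -> s, w1
15. p, w1
Accessibility: w0Rw0, w0Rw1, w1Rw0, w1Rw1
Branch closes: p and ~p both at w1.
Every branch of the negation's tableau closes; the branch above is one of them.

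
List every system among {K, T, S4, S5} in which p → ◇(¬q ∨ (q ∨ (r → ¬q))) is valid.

K-tableau for the negation ¬(p → ◇(¬q ∨ (q ∨ (r → ¬q)))):
1. ¬(p → ◇(¬q ∨ (q ∨ (r → ¬q)))), w0
2. p, w0
3. ¬◇(¬q ∨ (q ∨ (r → ¬q))), w0
Complete open branch: countermodel on a K-frame, so not valid in K.
T-tableau for the negation ¬(p → ◇(¬q ∨ (q ∨ (r → ¬q)))):
1. ¬(p → ◇(¬q ∨ (q ∨ (r → ¬q)))), w0
2. p, w0
3. ¬◇(¬q ∨ (q ∨ (r → ¬q))), w0
4. ¬(¬q ∨ (q ∨ (r → ¬q))), w0
5. q, w0
6. ¬(q ∨ (r → ¬q)), w0
7. ¬q, w0
8. ¬(r → ¬q), w0
Accessibility: w0Rw0
Branch closes: q and ¬q both at w0.
Every branch closes (one shown): valid in T, hence also in S4, S5 (every theorem of T is a theorem of S4 and S5).

T, S4, S5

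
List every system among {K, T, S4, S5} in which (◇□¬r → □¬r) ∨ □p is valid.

S5-tableau for the negation ¬((◇□¬r → □¬r) ∨ □p):
1. ¬((◇□¬r → □¬r) ∨ □p), u
2. ¬(◇□¬r → □¬r), u
3. ¬□p, u
4. ◇□¬r, u
5. ¬□¬r, u
6. ¬p, v
7. □¬r, w
8. ¬r, u
9. ¬r, v
10. ¬r, w
11. r, x
12. ¬r, x
Accessibility: uRu, uRv, uRw, uRx, vRu, vRv, vRw, vRx, wRu, wRv, wRw, wRx, xRu, xRv, xRw, xRx
Branch closes: r and ¬r both at x.
Every branch closes (one shown): valid in S5.
S4-tableau for the negation ¬((◇□¬r → □¬r) ∨ □p):
1. ¬((◇□¬r → □¬r) ∨ □p), u
2. ¬(◇□¬r → □¬r), u
3. ¬□p, u
4. ◇□¬r, u
5. ¬□¬r, u
6. ¬p, v
7. □¬r, w
8. ¬r, w
9. r, x
Accessibility: uRu, uRv, uRw, uRx, vRv, wRw, xRx
Complete open branch: countermodel on an S4-frame, so not valid in S4, nor in K, T (the same frame is also a K-frame and a T-frame).

S5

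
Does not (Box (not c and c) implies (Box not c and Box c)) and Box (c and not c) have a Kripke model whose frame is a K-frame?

1. not (Box (not c and c) implies (Box not c and Box c)) and Box (c and not c), w0
2. not (Box (not c and c) implies (Box not c and Box c)), w0
3. Box (c and not c), w0
4. Box (not c and c), w0
5. not (Box not c and Box c), w0
6. not Box c, w0
7. not c, w1
8. c and not c, w1
9. c, w1
Accessibility: w0Rw1
Branch closes: c and not c both at w1.
All branches of the tableau close; one closing branch shown above.

No, unsatisfiable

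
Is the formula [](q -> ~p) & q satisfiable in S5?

1. [](q -> ~p) & q, w0
2. [](q -> ~p), w0
3. q, w0
4. q -> ~p, w0
5. ~p, w0
Accessibility: w0Rw0

Satisfiable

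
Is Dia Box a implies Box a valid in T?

Tableau for the negation not (Dia Box a implies Box a):
1. not (Dia Box a implies Box a), 0
2. Dia Box a, 0
3. not Box a, 0
4. Box a, 1
5. a, 1
6. not a, 2
Accessibility: 0R0, 0R1, 0R2, 1R1, 2R2
The negation has an open branch (countermodel exists).

No, not valid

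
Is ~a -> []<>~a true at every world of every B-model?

Tableau for the negation ~(~a -> []<>~a):
1. ~(~a -> []<>~a), 0
2. ~a, 0
3. ~[]<>~a, 0
4. ~<>~a, 1
5. a, 0
Accessibility: 0R0, 0R1, 1R0, 1R1
Branch closes: a and ~a both at 0.
All branches of the negation close; one closing branch shown above.

Valid in B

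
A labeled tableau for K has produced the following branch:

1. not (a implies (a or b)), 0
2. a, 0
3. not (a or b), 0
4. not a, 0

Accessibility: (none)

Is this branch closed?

Both a and not a appear at 0.

Closed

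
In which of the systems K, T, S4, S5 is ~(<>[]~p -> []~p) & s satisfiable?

K, T, S4

S4-tableau for the formula:
1. ~(<>[]~p -> []~p) & s, w0
2. ~(<>[]~p -> []~p), w0
3. s, w0
4. <>[]~p, w0
5. ~[]~p, w0
6. []~p, w1
7. ~p, w1
8. p, w2
Accessibility: w0Rw0, w0Rw1, w0Rw2, w1Rw1, w2Rw2
Complete open branch: satisfiable in S4, hence also in K, T (this S4-model is also a K-model and a T-model).
S5-tableau for the formula:
1. ~(<>[]~p -> []~p) & s, w0
2. ~(<>[]~p -> []~p), w0
3. s, w0
4. <>[]~p, w0
5. ~[]~p, w0
6. []~p, w1
7. ~p, w0
8. ~p, w1
9. p, w2
10. ~p, w2
Accessibility: w0Rw0, w0Rw1, w0Rw2, w1Rw0, w1Rw1, w1Rw2, w2Rw0, w2Rw1, w2Rw2
Branch closes: p and ~p both at w2.
Every branch closes (one shown): unsatisfiable in S5.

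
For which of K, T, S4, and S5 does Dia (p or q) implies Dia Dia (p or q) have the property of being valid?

T-tableau for the negation not (Dia (p or q) implies Dia Dia (p or q)):
1. not (Dia (p or q) implies Dia Dia (p or q)), w0
2. Dia (p or q), w0
3. not Dia Dia (p or q), w0
4. not Dia (p or q), w0
5. not (p or q), w0
6. not p, w0
7. not q, w0
8. p or q, w1
9. not Dia (p or q), w1
10. not (p or q), w1
11. not p, w1
12. not q, w1
13. q, w1
Accessibility: w0Rw0, w0Rw1, w1Rw1
Branch closes: q and not q both at w1.
Every branch closes (one shown): valid in T, hence also in S4, S5 (every theorem of T is a theorem of S4 and S5).
K-tableau for the negation not (Dia (p or q) implies Dia Dia (p or q)):
1. not (Dia (p or q) implies Dia Dia (p or q)), w0
2. Dia (p or q), w0
3. not Dia Dia (p or q), w0
4. p or q, w1
5. not Dia (p or q), w1
6. q, w1
Accessibility: w0Rw1
Complete open branch: countermodel on a K-frame, so not valid in K.

T, S4, S5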